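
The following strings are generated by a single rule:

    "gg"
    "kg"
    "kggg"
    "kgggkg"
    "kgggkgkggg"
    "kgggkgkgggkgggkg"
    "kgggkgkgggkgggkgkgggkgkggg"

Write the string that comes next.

Each term (from the third on) is the previous term followed by the one before it: term 3 = kg·gg = kggg.
Continuing: kgggkgkgggkgggkgkgggkgkggg · kgggkgkgggkgggkg gives term 8.

kgggkgkgggkgggkgkgggkgkgggkgggkgkgggkgggkg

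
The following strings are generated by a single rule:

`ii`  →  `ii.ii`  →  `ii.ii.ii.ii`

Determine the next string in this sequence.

ii.ii.ii.ii.ii.ii.ii.ii

s(k+1) = s(k)·.·s(k) — each term doubles the last with '.' between the halves.
So the next term is two copies of ii.ii.ii.ii with '.' between the halves.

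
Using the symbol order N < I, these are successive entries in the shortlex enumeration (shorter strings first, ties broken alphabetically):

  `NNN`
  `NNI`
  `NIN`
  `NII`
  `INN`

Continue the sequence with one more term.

INI

Treat INN as a base-2 numeral over the given alphabet and add one, carrying through any trailing I's.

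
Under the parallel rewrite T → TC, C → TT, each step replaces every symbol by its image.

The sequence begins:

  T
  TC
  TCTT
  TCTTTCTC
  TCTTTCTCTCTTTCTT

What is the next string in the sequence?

TCTTTCTCTCTTTCTTTCTTTCTCTCTTTCTC

Replace each of the 16 characters of TCTTTCTCTCTTTCTT in place — TC TT TC TC TC TT TC TT TC TT TC TC TC TT TC TC — and concatenate.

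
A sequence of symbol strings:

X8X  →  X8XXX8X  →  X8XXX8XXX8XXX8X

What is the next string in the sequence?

Each string is two copies of the previous one joined by 'X'.
Doubling X8XXX8XXX8XXX8X with 'X' between the halves:

X8XXX8XXX8XXX8XXX8XXX8XXX8XXX8X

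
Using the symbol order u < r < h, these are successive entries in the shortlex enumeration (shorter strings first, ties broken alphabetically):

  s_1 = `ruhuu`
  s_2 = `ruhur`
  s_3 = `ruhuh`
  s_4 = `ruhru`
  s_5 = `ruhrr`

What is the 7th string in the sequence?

Continuing the enumeration 2 steps past ruhrr: ruhrr → ruhrh → (answer).

ruhhu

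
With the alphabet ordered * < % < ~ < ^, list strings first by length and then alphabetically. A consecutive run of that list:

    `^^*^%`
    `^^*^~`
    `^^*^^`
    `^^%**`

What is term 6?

^^%*~

Continuing the enumeration 2 steps past ^^%**: ^^%** → ^^%*% → (answer).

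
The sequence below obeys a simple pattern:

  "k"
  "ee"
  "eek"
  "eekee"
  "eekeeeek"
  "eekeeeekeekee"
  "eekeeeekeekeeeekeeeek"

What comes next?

This is a Fibonacci-style word recurrence s(k) = s(k−1)·s(k−2): e.g. ee·k = eek.
So term 8 is eekeeeekeekeeeekeeeek·eekeeeekeekee.

eekeeeekeekeeeekeeeekeekeeeekeekee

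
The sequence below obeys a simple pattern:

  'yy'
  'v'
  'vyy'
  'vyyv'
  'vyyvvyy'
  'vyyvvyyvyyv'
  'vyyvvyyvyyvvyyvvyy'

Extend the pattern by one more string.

Each term (from the third on) is the previous term followed by the one before it: term 3 = v·yy = vyy.
The next term joins vyyvvyyvyyvvyyvvyy and vyyvvyyvyyv.

vyyvvyyvyyvvyyvvyyvyyvvyyvyyv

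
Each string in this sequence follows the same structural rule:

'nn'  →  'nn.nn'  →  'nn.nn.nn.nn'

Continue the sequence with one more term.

nn.nn.nn.nn.nn.nn.nn.nn

Each string is two copies of the previous one joined by '.'.
One more doubling of nn.nn.nn.nn gives the answer.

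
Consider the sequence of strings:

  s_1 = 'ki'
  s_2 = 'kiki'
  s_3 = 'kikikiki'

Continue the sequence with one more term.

Each string is two copies of the previous one concatenated.
One more doubling of kikikiki gives the answer.

kikikikikikikiki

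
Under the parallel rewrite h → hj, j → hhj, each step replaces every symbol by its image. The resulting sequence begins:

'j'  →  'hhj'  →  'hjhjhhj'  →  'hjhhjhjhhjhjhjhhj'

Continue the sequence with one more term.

Rewriting the 17 symbols of hjhhjhjhhjhjhjhhj one by one yields hj hhj hj hj hhj hj hhj hj hj hhj hj hhj hj hhj hj hj hhj; concatenated:

hjhhjhjhjhhjhjhhjhjhjhhjhjhhjhjhhjhjhjhhj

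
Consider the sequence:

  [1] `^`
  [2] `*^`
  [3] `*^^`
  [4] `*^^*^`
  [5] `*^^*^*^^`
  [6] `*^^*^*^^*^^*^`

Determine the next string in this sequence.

*^^*^*^^*^^*^*^^*^*^^

From term 3 onward, concatenate the last term with the second-to-last: *^·^ = *^^, *^^·*^ = *^^*^, …
So term 7 is *^^*^*^^*^^*^·*^^*^*^^.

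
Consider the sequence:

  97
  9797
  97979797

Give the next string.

9797979797979797

s(k+1) = s(k)·s(k) — each term doubles the last.
One more doubling of 97979797 gives the answer.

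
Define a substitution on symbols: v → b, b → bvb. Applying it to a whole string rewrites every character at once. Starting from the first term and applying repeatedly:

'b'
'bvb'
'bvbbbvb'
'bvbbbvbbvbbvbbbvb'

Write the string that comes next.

Rewriting the 17 symbols of bvbbbvbbvbbvbbbvb one by one yields bvb b bvb bvb bvb b bvb bvb b bvb bvb b bvb bvb bvb b bvb; concatenated:

bvbbbvbbvbbvbbbvbbvbbbvbbvbbbvbbvbbvbbbvb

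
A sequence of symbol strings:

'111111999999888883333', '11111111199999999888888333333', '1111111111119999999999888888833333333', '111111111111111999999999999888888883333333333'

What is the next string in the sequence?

Reading off run lengths: 1 runs 6, 9, 12, 15; 9 runs 6, 8, 10, 12; 8 runs 5, 6, 7, 8; 3 runs 4, 6, 8, 10 — each is linear in n, where the shown terms are n = 2, 3, 4, 5.
For the next term, n = 6, so the run lengths are 18, 14, 9, 12.

11111111111111111199999999999999888888888333333333333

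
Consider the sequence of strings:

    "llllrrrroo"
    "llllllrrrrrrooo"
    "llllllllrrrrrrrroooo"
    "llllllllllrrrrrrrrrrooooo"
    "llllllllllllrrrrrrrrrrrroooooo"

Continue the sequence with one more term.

Term n consists of 2n l's, followed by 2n r's, followed by n o's, where the shown terms are n = 2, 3, 4, 5, 6.
For the next term, n = 7, so the run lengths are 14, 14, 7.

llllllllllllllrrrrrrrrrrrrrrooooooo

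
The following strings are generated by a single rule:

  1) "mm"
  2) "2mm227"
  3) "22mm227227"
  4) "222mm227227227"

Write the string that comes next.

2222mm227227227227

Each term wraps the previous one in 2 on the left and 227 on the right.
So the next term is 2·222mm227227227·227.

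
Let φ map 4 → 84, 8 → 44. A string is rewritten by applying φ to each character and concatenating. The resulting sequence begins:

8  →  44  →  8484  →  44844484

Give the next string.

Apply φ to 44844484 symbol by symbol: 4→84, 4→84, 8→44, 4→84, 4→84, 4→84, 8→44, 4→84; joined: 84 84 44 84 84 84 44 84.

8484448484844484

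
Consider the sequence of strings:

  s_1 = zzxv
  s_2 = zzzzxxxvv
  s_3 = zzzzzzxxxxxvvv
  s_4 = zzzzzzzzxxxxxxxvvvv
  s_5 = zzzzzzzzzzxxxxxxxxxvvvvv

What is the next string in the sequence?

zzzzzzzzzzzzxxxxxxxxxxxvvvvvv

The n-th term is 2n z's then 2n-1 x's then n v's (n = 1, 2, …).
Setting n = 6 gives 12, 11, 6 characters in each block.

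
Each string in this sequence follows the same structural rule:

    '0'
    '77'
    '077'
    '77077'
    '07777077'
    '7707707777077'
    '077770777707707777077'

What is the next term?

From term 3 onward, concatenate the second-to-last term with the last: 0·77 = 077, 77·077 = 77077, …
So term 8 is 7707707777077·077770777707707777077.

7707707777077077770777707707777077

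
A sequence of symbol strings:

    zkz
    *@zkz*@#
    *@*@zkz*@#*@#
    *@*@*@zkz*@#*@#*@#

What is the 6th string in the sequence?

Each term wraps the previous one in *@ on the left and *@# on the right.
From *@*@*@zkz*@#*@#*@#, 2 further steps: *@*@*@zkz*@#*@#*@# → *@*@*@*@zkz*@#*@#*@#*@# → (answer).

*@*@*@*@*@zkz*@#*@#*@#*@#*@#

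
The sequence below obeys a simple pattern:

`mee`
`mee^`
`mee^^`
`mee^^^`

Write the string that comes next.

mee^^^^

Each term is the previous one with ^ appended.
One more step from mee^^^ gives the answer.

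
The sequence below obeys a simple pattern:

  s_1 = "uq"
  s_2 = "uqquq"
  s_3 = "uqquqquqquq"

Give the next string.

uqquqquqquqquqquqquqquq

s(k+1) = s(k)·q·s(k) — each term doubles the last with 'q' between the halves.
So the next term is two copies of uqquqquqquq with 'q' between the halves.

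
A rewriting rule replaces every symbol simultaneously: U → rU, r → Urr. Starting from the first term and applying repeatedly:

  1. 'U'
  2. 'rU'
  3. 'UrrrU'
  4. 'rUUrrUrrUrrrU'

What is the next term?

UrrrUrUUrrUrrrUUrrUrrrUUrrUrrUrrrU

φ(rUUrrUrrUrrrU) expands symbol-by-symbol to Urr rU rU Urr Urr rU Urr Urr rU Urr Urr Urr rU; joining the 13 pieces gives the next term.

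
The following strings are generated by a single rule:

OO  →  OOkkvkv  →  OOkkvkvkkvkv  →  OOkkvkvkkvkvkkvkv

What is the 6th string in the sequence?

OOkkvkvkkvkvkkvkvkkvkvkkvkv

The strings grow by a fixed suffix kkvkv each time.
From OOkkvkvkkvkvkkvkv, 2 further steps: OOkkvkvkkvkvkkvkv → OOkkvkvkkvkvkkvkvkkvkv → (answer).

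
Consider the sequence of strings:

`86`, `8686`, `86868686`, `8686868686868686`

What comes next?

Every step duplicates the string.
Doubling 8686868686868686:

86868686868686868686868686868686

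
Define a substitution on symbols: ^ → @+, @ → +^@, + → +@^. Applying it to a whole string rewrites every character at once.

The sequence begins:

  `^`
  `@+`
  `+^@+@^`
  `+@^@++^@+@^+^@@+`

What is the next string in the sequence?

φ(+@^@++^@+@^+^@@+) expands symbol-by-symbol to +@^ +^@ @+ +^@ +@^ +@^ @+ +^@ +@^ +^@ @+ +@^ @+ +^@ +^@ +@^; joining the 16 pieces gives the next term.

+@^+^@@++^@+@^+@^@++^@+@^+^@@++@^@++^@+^@+@^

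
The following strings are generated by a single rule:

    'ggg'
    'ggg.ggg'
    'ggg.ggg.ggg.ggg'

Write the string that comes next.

s(k+1) = s(k)·.·s(k) — each term doubles the last with '.' between the halves.
So the next term is two copies of ggg.ggg.ggg.ggg with '.' between the halves.

ggg.ggg.ggg.ggg.ggg.ggg.ggg.ggg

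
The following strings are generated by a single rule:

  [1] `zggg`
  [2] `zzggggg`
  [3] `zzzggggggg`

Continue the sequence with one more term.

Reading off run lengths: z runs 1, 2, 3; g runs 3, 5, 7 — each is linear in n (n = 1, 2, …).
Setting n = 4 gives 4, 9 characters in each block.

zzzzggggggggg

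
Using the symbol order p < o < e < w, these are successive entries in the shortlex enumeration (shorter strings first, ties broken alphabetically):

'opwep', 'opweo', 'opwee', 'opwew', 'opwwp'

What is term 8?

opwww

Advancing 3 positions from opwwp through opwwp → opwwo → opwwe reaches term 8.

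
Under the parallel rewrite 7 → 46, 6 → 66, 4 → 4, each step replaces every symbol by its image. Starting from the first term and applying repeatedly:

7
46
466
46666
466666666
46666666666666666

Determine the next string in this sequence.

466666666666666666666666666666666

φ(46666666666666666) expands symbol-by-symbol to 4 66 66 66 66 66 66 66 66 66 66 66 66 66 66 66 66; joining the 17 pieces gives the next term.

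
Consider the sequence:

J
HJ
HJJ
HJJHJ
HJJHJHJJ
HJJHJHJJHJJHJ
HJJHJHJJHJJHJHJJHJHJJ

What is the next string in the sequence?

HJJHJHJJHJJHJHJJHJHJJHJJHJHJJHJJHJ

Each term (from the third on) is the previous term followed by the one before it: term 3 = HJ·J = HJJ.
The next term joins HJJHJHJJHJJHJHJJHJHJJ and HJJHJHJJHJJHJ.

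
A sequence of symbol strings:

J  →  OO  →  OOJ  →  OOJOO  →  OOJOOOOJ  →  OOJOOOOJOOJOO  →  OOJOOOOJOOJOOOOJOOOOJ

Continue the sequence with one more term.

OOJOOOOJOOJOOOOJOOOOJOOJOOOOJOOJOO

This is a Fibonacci-style word recurrence s(k) = s(k−1)·s(k−2): e.g. OO·J = OOJ.
So term 8 is OOJOOOOJOOJOOOOJOOOOJ·OOJOOOOJOOJOO.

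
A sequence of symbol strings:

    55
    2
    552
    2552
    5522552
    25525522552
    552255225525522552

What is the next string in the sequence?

From term 3 onward, concatenate the second-to-last term with the last: 55·2 = 552, 2·552 = 2552, …
The next term joins 25525522552 and 552255225525522552.

25525522552552255225525522552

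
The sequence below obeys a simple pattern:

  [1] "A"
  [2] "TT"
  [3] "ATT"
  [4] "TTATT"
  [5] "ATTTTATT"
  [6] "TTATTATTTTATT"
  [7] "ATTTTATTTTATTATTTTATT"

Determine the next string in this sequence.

This is a Fibonacci-style word recurrence s(k) = s(k−2)·s(k−1): e.g. A·TT = ATT.
Continuing: TTATTATTTTATT · ATTTTATTTTATTATTTTATT gives term 8.

TTATTATTTTATTATTTTATTTTATTATTTTATT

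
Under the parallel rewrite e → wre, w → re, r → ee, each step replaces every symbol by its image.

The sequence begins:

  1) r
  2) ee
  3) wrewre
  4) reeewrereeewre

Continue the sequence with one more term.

eewrewrewrereeewreeewrewrewrereeewre

φ(reeewrereeewre) expands symbol-by-symbol to ee wre wre wre re ee wre ee wre wre wre re ee wre; joining the 14 pieces gives the next term.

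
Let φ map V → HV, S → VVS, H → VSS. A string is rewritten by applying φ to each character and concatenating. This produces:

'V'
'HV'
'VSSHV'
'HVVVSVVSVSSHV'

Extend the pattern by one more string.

φ(HVVVSVVSVSSHV) expands symbol-by-symbol to VSS HV HV HV VVS HV HV VVS HV VVS VVS VSS HV; joining the 13 pieces gives the next term.

VSSHVHVHVVVSHVHVVVSHVVVSVVSVSSHV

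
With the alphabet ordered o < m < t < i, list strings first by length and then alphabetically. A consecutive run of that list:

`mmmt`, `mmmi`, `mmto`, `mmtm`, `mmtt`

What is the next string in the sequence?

mmti

Find the rightmost character of mmtt below i, bump it to the next letter, and reset everything to its right to o.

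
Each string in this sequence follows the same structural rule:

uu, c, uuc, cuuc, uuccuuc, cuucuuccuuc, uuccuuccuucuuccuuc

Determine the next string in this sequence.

cuucuuccuucuuccuuccuucuuccuuc

Each term (from the third on) is the two preceding terms concatenated in order: term 3 = uu·c = uuc.
Continuing: cuucuuccuuc · uuccuuccuucuuccuuc gives term 8.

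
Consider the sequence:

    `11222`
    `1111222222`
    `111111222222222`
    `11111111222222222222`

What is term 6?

111111111111222222222222222222

Reading off run lengths: 1 runs 2, 4, 6, 8; 2 runs 3, 6, 9, 12 — each is linear in n (n = 1, 2, …).
At n = 6 the blocks have lengths 12, 18.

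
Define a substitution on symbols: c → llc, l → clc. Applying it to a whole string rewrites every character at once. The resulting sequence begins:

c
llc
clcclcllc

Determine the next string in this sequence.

Apply φ to clcclcllc symbol by symbol: c→llc, l→clc, c→llc, c→llc, l→clc, c→llc, l→clc, l→clc, c→llc; joined: llc clc llc llc clc llc clc clc llc.

llcclcllcllcclcllcclcclcllc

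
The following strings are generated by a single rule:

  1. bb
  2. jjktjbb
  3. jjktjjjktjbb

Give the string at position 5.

jjktjjjktjjjktjjjktjbb

Every step adds jjktj at the front: s(k+1) = jjktj·s(k).
From jjktjjjktjbb, 2 further steps: jjktjjjktjbb → jjktjjjktjjjktjbb → (answer).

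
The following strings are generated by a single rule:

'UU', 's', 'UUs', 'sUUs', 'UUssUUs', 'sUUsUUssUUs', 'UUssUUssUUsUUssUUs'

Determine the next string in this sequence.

This is a Fibonacci-style word recurrence s(k) = s(k−2)·s(k−1): e.g. UU·s = UUs.
The next term joins sUUsUUssUUs and UUssUUssUUsUUssUUs.

sUUsUUssUUsUUssUUssUUsUUssUUs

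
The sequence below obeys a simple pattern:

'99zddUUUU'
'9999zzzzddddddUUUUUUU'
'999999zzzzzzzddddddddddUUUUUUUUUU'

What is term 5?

9999999999zzzzzzzzzzzzzddddddddddddddddddUUUUUUUUUUUUUUUU

Term n consists of 2n 9's, followed by 3n-2 z's, followed by 4n-2 d's, followed by 3n+1 U's (n = 1, 2, …).
For term 5, n = 5, so the run lengths are 10, 13, 18, 16.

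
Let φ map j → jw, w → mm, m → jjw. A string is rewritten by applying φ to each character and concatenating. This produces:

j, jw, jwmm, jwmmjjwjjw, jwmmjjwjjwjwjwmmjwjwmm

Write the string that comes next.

Rewriting the 22 symbols of jwmmjjwjjwjwjwmmjwjwmm one by one yields jw mm jjw jjw jw jw mm jw jw mm jw mm jw mm jjw jjw jw mm jw mm jjw jjw; concatenated:

jwmmjjwjjwjwjwmmjwjwmmjwmmjwmmjjwjjwjwmmjwmmjjwjjw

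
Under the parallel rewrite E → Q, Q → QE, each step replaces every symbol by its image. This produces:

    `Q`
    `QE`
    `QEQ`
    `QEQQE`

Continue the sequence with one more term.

QEQQEQEQ

Apply φ to QEQQE symbol by symbol: Q→QE, E→Q, Q→QE, Q→QE, E→Q; joined: QE Q QE QE Q.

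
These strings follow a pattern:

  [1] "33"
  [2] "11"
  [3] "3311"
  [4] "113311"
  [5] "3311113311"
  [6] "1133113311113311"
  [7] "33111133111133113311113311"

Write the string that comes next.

113311331111331133111133111133113311113311

This is a Fibonacci-style word recurrence s(k) = s(k−2)·s(k−1): e.g. 33·11 = 3311.
So term 8 is 1133113311113311·33111133111133113311113311.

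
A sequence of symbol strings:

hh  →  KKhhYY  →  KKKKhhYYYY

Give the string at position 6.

Each term wraps the previous one in KK on the left and YY on the right.
From KKKKhhYYYY, 3 further steps: KKKKhhYYYY → KKKKKKhhYYYYYY → KKKKKKKKhhYYYYYYYY → (answer).

KKKKKKKKKKhhYYYYYYYYYY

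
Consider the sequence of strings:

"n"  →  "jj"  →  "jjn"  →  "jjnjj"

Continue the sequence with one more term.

jjnjjjjn

Each term (from the third on) is the previous term followed by the one before it: term 3 = jj·n = jjn.
The next term joins jjnjj and jjn.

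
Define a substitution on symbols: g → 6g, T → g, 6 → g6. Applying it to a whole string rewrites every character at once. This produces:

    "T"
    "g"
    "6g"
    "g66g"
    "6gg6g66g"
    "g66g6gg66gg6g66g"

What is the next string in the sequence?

Rewriting the 16 symbols of g66g6gg66gg6g66g one by one yields 6g g6 g6 6g g6 6g 6g g6 g6 6g 6g g6 6g g6 g6 6g; concatenated:

6gg6g66gg66g6gg6g66g6gg66gg6g66g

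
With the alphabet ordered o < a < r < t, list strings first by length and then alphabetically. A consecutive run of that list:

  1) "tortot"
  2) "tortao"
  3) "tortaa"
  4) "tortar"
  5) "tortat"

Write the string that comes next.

tortro

Treat tortat as a base-4 numeral over the given alphabet and add one, carrying through any trailing t's.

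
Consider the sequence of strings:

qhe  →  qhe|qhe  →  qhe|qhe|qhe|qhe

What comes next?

s(k+1) = s(k)·|·s(k) — each term doubles the last with '|' between the halves.
One more doubling of qhe|qhe|qhe|qhe gives the answer.

qhe|qhe|qhe|qhe|qhe|qhe|qhe|qhe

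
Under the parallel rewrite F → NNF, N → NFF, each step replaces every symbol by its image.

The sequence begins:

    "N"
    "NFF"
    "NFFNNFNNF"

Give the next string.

Apply φ to NFFNNFNNF symbol by symbol: N→NFF, F→NNF, F→NNF, N→NFF, N→NFF, F→NNF, N→NFF, N→NFF, F→NNF; joined: NFF NNF NNF NFF NFF NNF NFF NFF NNF.

NFFNNFNNFNFFNFFNNFNFFNFFNNF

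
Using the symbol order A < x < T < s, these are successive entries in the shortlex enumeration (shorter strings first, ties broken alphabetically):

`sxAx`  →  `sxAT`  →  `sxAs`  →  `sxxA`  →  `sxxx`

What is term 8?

sxTA

Advancing 3 positions from sxxx through sxxx → sxxT → sxxs reaches term 8.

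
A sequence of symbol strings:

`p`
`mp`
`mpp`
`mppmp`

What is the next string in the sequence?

From term 3 onward, concatenate the last term with the second-to-last: mp·p = mpp, mpp·mp = mppmp, …
So term 5 is mppmp·mpp.

mppmpmpp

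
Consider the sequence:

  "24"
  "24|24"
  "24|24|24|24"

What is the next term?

24|24|24|24|24|24|24|24

s(k+1) = s(k)·|·s(k) — each term doubles the last with '|' between the halves.
So the next term is two copies of 24|24|24|24 with '|' between the halves.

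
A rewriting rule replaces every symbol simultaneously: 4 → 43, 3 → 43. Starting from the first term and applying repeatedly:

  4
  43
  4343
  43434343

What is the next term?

Rewriting each symbol of 43434343: 4→43, 3→43, 4→43, 3→43, 4→43, 3→43, 4→43, 3→43, which concatenates to 43 43 43 43 43 43 43 43.

4343434343434343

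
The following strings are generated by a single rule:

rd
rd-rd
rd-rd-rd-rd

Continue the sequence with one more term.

rd-rd-rd-rd-rd-rd-rd-rd

Every step duplicates the string with '-' between the halves.
One more doubling of rd-rd-rd-rd gives the answer.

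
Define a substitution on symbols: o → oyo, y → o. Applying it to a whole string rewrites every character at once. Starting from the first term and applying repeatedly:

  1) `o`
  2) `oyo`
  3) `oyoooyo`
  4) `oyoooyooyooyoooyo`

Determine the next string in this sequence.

Rewriting the 17 symbols of oyoooyooyooyoooyo one by one yields oyo o oyo oyo oyo o oyo oyo o oyo oyo o oyo oyo oyo o oyo; concatenated:

oyoooyooyooyoooyooyoooyooyoooyooyooyoooyo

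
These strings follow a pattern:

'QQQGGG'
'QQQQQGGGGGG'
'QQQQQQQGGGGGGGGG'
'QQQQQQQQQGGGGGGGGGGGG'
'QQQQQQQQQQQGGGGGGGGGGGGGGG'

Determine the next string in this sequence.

QQQQQQQQQQQQQGGGGGGGGGGGGGGGGGG

The n-th term is 2n+1 Q's then 3n G's (n = 1, 2, …).
At n = 6 the blocks have lengths 13, 18.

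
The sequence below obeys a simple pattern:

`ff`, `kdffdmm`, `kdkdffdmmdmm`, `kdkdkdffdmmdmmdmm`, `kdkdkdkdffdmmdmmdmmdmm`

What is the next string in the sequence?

s(k+1) = kd·s(k)·dmm, so each term gains kd as a prefix and dmm as a suffix.
Applying this once more to kdkdkdkdffdmmdmmdmmdmm:

kdkdkdkdkdffdmmdmmdmmdmmdmm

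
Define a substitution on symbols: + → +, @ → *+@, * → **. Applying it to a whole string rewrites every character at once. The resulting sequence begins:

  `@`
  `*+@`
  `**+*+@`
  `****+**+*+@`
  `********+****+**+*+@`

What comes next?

φ(********+****+**+*+@) expands symbol-by-symbol to ** ** ** ** ** ** ** ** + ** ** ** ** + ** ** + ** + *+@; joining the 20 pieces gives the next term.

****************+********+****+**+*+@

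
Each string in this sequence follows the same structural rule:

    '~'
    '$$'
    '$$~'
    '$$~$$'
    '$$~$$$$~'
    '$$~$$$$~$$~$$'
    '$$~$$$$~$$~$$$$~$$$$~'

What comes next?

$$~$$$$~$$~$$$$~$$$$~$$~$$$$~$$~$$

Each term (from the third on) is the previous term followed by the one before it: term 3 = $$·~ = $$~.
The next term joins $$~$$$$~$$~$$$$~$$$$~ and $$~$$$$~$$~$$.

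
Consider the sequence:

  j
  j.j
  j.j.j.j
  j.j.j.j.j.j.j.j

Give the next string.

j.j.j.j.j.j.j.j.j.j.j.j.j.j.j.j

Every step duplicates the string with '.' between the halves.
One more doubling of j.j.j.j.j.j.j.j gives the answer.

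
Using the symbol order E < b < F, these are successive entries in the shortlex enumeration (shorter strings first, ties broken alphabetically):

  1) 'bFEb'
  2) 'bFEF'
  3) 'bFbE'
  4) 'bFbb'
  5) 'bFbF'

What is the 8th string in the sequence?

Advancing 3 positions from bFbF through bFbF → bFFE → bFFb reaches term 8.

bFFF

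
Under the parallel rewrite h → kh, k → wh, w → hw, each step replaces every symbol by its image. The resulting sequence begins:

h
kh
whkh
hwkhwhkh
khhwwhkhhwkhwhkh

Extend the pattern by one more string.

Applying the rule to each of the 16 symbols of khhwwhkhhwkhwhkh gives the pieces wh kh kh hw hw kh wh kh kh hw wh kh hw kh wh kh, which concatenate to the answer.

whkhkhhwhwkhwhkhkhhwwhkhhwkhwhkh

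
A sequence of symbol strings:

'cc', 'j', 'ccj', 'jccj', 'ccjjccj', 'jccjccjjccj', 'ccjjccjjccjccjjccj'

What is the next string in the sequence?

Each term (from the third on) is the two preceding terms concatenated in order: term 3 = cc·j = ccj.
The next term joins jccjccjjccj and ccjjccjjccjccjjccj.

jccjccjjccjccjjccjjccjccjjccj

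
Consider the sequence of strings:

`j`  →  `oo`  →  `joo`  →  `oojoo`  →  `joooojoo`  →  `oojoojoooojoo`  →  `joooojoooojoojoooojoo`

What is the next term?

oojoojoooojoojoooojoooojoojoooojoo

From term 3 onward, concatenate the second-to-last term with the last: j·oo = joo, oo·joo = oojoo, …
The next term joins oojoojoooojoo and joooojoooojoojoooojoo.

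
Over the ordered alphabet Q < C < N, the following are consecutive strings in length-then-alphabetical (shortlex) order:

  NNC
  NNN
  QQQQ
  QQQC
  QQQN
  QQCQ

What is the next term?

QQCC

Find the rightmost character of QQCQ below N, bump it to the next letter, and reset everything to its right to Q.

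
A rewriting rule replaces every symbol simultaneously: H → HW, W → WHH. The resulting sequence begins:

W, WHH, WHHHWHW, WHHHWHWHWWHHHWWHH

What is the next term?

Replace each of the 17 characters of WHHHWHWHWWHHHWWHH in place — WHH HW HW HW WHH HW WHH HW WHH WHH HW HW HW WHH WHH HW HW — and concatenate.

WHHHWHWHWWHHHWWHHHWWHHWHHHWHWHWWHHWHHHWHW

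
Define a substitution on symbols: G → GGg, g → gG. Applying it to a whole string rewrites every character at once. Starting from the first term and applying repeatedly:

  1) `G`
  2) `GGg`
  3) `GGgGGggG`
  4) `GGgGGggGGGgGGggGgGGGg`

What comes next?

GGgGGggGGGgGGggGgGGGgGGgGGggGGGgGGggGgGGGggGGGgGGgGGggG

Applying the rule to each of the 21 symbols of GGgGGggGGGgGGggGgGGGg gives the pieces GGg GGg gG GGg GGg gG gG GGg GGg GGg gG GGg GGg gG gG GGg gG GGg GGg GGg gG, which concatenate to the answer.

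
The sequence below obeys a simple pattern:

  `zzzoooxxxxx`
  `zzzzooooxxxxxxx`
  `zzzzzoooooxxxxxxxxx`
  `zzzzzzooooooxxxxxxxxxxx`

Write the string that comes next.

zzzzzzzoooooooxxxxxxxxxxxxx

Each string has the form z^{n} o^{n} x^{2n-1}, where the shown terms are n = 3, 4, 5, 6.
For the next term, n = 7, so the run lengths are 7, 7, 13.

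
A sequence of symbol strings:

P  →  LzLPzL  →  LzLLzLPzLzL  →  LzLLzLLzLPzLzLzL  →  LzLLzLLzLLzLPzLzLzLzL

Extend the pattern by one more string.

Each term wraps the previous one in LzL on the left and zL on the right.
Applying this once more to LzLLzLLzLLzLPzLzLzLzL:

LzLLzLLzLLzLLzLPzLzLzLzLzL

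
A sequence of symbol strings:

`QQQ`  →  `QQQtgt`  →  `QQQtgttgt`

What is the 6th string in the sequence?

QQQtgttgttgttgttgt

The strings grow by a fixed suffix tgt each time.
From QQQtgttgt, 3 further steps: QQQtgttgt → QQQtgttgttgt → QQQtgttgttgttgt → (answer).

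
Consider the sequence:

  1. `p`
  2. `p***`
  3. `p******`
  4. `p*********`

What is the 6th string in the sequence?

p***************

Every step adds *** to the end: s(k+1) = s(k)·***.
From p*********, 2 further steps: p********* → p************ → (answer).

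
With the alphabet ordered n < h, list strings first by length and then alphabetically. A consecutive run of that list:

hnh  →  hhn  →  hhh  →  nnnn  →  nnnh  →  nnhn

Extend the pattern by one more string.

nnhh

Find the rightmost character of nnhn below h, bump it to the next letter, and reset everything to its right to n.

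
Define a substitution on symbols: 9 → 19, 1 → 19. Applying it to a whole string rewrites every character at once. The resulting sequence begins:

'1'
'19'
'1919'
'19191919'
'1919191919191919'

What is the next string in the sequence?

Applying the rule to each of the 16 symbols of 1919191919191919 gives the pieces 19 19 19 19 19 19 19 19 19 19 19 19 19 19 19 19, which concatenate to the answer.

19191919191919191919191919191919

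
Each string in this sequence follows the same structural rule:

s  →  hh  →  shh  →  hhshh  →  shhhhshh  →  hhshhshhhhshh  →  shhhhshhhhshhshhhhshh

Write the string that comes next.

hhshhshhhhshhshhhhshhhhshhshhhhshh

From term 3 onward, concatenate the second-to-last term with the last: s·hh = shh, hh·shh = hhshh, …
So term 8 is hhshhshhhhshh·shhhhshhhhshhshhhhshh.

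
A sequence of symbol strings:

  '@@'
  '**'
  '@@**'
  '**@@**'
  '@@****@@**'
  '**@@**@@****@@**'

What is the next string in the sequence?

@@****@@****@@**@@****@@**

Each term (from the third on) is the two preceding terms concatenated in order: term 3 = @@·** = @@**.
The next term joins @@****@@** and **@@**@@****@@**.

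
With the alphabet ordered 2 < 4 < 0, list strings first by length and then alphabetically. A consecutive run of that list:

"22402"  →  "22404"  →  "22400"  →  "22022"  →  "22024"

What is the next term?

Treat 22024 as a base-3 numeral over the given alphabet and add one, carrying through any trailing 0's.

22020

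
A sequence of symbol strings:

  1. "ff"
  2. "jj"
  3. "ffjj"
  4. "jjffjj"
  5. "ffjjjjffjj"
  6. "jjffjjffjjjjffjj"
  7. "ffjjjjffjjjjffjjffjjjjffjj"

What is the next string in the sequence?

From term 3 onward, concatenate the second-to-last term with the last: ff·jj = ffjj, jj·ffjj = jjffjj, …
Continuing: jjffjjffjjjjffjj · ffjjjjffjjjjffjjffjjjjffjj gives term 8.

jjffjjffjjjjffjjffjjjjffjjjjffjjffjjjjffjj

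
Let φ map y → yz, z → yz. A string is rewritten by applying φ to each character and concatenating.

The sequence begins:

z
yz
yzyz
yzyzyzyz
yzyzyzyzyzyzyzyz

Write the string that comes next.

Applying the rule to each of the 16 symbols of yzyzyzyzyzyzyzyz gives the pieces yz yz yz yz yz yz yz yz yz yz yz yz yz yz yz yz, which concatenate to the answer.

yzyzyzyzyzyzyzyzyzyzyzyzyzyzyzyz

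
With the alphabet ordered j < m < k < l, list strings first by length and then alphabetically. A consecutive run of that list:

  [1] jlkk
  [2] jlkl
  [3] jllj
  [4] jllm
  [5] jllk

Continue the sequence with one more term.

jlll

Find the rightmost character of jllk below l, bump it to the next letter, and reset everything to its right to j.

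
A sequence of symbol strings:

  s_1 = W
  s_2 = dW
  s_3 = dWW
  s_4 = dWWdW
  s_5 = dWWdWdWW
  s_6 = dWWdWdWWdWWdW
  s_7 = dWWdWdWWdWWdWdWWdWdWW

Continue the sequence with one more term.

Each term (from the third on) is the previous term followed by the one before it: term 3 = dW·W = dWW.
So term 8 is dWWdWdWWdWWdWdWWdWdWW·dWWdWdWWdWWdW.

dWWdWdWWdWWdWdWWdWdWWdWWdWdWWdWWdW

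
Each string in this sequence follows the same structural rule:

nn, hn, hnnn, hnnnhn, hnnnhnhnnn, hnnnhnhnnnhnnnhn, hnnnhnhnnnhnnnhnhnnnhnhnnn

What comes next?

hnnnhnhnnnhnnnhnhnnnhnhnnnhnnnhnhnnnhnnnhn

From term 3 onward, concatenate the last term with the second-to-last: hn·nn = hnnn, hnnn·hn = hnnnhn, …
The next term joins hnnnhnhnnnhnnnhnhnnnhnhnnn and hnnnhnhnnnhnnnhn.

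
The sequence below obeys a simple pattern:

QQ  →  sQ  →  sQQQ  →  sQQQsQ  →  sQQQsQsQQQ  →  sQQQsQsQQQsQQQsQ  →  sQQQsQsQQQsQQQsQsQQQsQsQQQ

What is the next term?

From term 3 onward, concatenate the last term with the second-to-last: sQ·QQ = sQQQ, sQQQ·sQ = sQQQsQ, …
So term 8 is sQQQsQsQQQsQQQsQsQQQsQsQQQ·sQQQsQsQQQsQQQsQ.

sQQQsQsQQQsQQQsQsQQQsQsQQQsQQQsQsQQQsQQQsQ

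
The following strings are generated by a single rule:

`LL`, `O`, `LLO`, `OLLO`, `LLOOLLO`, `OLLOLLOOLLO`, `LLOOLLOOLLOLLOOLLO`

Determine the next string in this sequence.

From term 3 onward, concatenate the second-to-last term with the last: LL·O = LLO, O·LLO = OLLO, …
Continuing: OLLOLLOOLLO · LLOOLLOOLLOLLOOLLO gives term 8.

OLLOLLOOLLOLLOOLLOOLLOLLOOLLO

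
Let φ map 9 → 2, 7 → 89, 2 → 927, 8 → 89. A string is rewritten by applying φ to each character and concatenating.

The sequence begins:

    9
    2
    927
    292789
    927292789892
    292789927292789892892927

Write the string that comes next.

Replace each of the 24 characters of 292789927292789892892927 in place — 927 2 927 89 89 2 2 927 89 927 2 927 89 89 2 89 2 927 89 2 927 2 927 89 — and concatenate.

927292789892292789927292789892892927892927292789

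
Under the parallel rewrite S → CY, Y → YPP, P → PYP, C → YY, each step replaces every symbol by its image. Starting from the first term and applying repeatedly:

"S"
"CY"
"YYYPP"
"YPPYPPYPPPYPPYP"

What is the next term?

Rewriting the 15 symbols of YPPYPPYPPPYPPYP one by one yields YPP PYP PYP YPP PYP PYP YPP PYP PYP PYP YPP PYP PYP YPP PYP; concatenated:

YPPPYPPYPYPPPYPPYPYPPPYPPYPPYPYPPPYPPYPYPPPYP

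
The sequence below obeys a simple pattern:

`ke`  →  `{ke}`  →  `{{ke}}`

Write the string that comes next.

Each term wraps the previous one in { on the left and } on the right.
One more step from {{ke}} gives the answer.

{{{ke}}}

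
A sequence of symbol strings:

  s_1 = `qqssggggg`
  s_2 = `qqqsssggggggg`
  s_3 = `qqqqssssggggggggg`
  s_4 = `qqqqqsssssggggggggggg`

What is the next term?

Each string has the form q^{n} s^{n} g^{2n+1}, where the shown terms are n = 2, 3, 4, 5.
For the next term, n = 6, so the run lengths are 6, 6, 13.

qqqqqqssssssggggggggggggg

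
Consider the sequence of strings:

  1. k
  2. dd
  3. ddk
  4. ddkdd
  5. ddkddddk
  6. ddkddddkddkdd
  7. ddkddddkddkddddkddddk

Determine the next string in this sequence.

From term 3 onward, concatenate the last term with the second-to-last: dd·k = ddk, ddk·dd = ddkdd, …
Continuing: ddkddddkddkddddkddddk · ddkddddkddkdd gives term 8.

ddkddddkddkddddkddddkddkddddkddkdd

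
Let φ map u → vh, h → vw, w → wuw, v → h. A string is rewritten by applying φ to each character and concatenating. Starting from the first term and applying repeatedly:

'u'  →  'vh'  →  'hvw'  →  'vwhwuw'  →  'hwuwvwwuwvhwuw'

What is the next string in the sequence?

φ(hwuwvwwuwvhwuw) expands symbol-by-symbol to vw wuw vh wuw h wuw wuw vh wuw h vw wuw vh wuw; joining the 14 pieces gives the next term.

vwwuwvhwuwhwuwwuwvhwuwhvwwuwvhwuw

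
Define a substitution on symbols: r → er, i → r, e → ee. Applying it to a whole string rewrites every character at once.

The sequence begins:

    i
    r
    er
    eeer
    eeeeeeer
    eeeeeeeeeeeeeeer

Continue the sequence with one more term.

Rewriting the 16 symbols of eeeeeeeeeeeeeeer one by one yields ee ee ee ee ee ee ee ee ee ee ee ee ee ee ee er; concatenated:

eeeeeeeeeeeeeeeeeeeeeeeeeeeeeeer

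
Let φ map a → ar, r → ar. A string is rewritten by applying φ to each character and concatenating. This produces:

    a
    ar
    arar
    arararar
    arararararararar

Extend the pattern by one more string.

arararararararararararararararar

φ(arararararararar) expands symbol-by-symbol to ar ar ar ar ar ar ar ar ar ar ar ar ar ar ar ar; joining the 16 pieces gives the next term.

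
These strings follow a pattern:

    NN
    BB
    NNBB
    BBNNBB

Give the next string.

From term 3 onward, concatenate the second-to-last term with the last: NN·BB = NNBB, BB·NNBB = BBNNBB, …
The next term joins NNBB and BBNNBB.

NNBBBBNNBB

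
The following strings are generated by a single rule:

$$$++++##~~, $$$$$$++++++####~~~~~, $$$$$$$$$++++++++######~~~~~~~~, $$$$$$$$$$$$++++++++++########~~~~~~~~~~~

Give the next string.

$$$$$$$$$$$$$$$++++++++++++##########~~~~~~~~~~~~~~

Reading off run lengths: $ runs 3, 6, 9, 12; + runs 4, 6, 8, 10; # runs 2, 4, 6, 8; ~ runs 2, 5, 8, 11 — each is linear in n (n = 1, 2, …).
For the next term, n = 5, so the run lengths are 15, 12, 10, 14.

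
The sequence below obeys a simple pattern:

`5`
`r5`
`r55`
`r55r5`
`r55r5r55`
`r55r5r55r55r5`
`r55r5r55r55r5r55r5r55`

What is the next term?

Each term (from the third on) is the previous term followed by the one before it: term 3 = r5·5 = r55.
So term 8 is r55r5r55r55r5r55r5r55·r55r5r55r55r5.

r55r5r55r55r5r55r5r55r55r5r55r55r5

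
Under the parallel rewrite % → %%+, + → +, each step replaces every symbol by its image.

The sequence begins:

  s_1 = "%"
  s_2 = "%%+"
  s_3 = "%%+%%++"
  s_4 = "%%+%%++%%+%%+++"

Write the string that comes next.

Applying the rule to each of the 15 symbols of %%+%%++%%+%%+++ gives the pieces %%+ %%+ + %%+ %%+ + + %%+ %%+ + %%+ %%+ + + +, which concatenate to the answer.

%%+%%++%%+%%+++%%+%%++%%+%%++++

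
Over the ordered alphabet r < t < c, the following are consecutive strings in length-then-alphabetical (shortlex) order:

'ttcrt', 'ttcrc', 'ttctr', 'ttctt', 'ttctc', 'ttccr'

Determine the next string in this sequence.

Treat ttccr as a base-3 numeral over the given alphabet and add one, carrying through any trailing c's.

ttcct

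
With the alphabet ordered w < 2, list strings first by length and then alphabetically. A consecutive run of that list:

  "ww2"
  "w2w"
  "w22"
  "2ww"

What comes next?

2w2

Treat 2ww as a base-2 numeral over the given alphabet and add one, carrying through any trailing 2's.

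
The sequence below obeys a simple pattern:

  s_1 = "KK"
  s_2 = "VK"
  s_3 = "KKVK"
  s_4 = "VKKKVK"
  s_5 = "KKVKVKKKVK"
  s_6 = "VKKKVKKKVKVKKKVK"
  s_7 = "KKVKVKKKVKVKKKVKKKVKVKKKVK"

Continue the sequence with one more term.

VKKKVKKKVKVKKKVKKKVKVKKKVKVKKKVKKKVKVKKKVK

From term 3 onward, concatenate the second-to-last term with the last: KK·VK = KKVK, VK·KKVK = VKKKVK, …
So term 8 is VKKKVKKKVKVKKKVK·KKVKVKKKVKVKKKVKKKVKVKKKVK.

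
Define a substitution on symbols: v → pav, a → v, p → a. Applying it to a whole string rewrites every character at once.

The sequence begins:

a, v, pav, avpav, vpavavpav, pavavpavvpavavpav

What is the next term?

avpavvpavavpavpavavpavvpavavpav

Applying the rule to each of the 17 symbols of pavavpavvpavavpav gives the pieces a v pav v pav a v pav pav a v pav v pav a v pav, which concatenate to the answer.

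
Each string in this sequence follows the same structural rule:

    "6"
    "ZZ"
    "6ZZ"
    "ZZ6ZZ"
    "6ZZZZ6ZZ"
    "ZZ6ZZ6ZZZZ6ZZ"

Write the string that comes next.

From term 3 onward, concatenate the second-to-last term with the last: 6·ZZ = 6ZZ, ZZ·6ZZ = ZZ6ZZ, …
So term 7 is 6ZZZZ6ZZ·ZZ6ZZ6ZZZZ6ZZ.

6ZZZZ6ZZZZ6ZZ6ZZZZ6ZZ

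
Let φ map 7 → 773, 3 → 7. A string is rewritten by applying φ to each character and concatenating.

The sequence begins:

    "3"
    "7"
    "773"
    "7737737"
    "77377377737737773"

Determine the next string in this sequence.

φ(77377377737737773) expands symbol-by-symbol to 773 773 7 773 773 7 773 773 773 7 773 773 7 773 773 773 7; joining the 17 pieces gives the next term.

77377377737737773773773777377377737737737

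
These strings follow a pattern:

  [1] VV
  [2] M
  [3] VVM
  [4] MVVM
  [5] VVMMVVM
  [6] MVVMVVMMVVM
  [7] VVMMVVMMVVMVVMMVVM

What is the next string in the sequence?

From term 3 onward, concatenate the second-to-last term with the last: VV·M = VVM, M·VVM = MVVM, …
The next term joins MVVMVVMMVVM and VVMMVVMMVVMVVMMVVM.

MVVMVVMMVVMVVMMVVMMVVMVVMMVVM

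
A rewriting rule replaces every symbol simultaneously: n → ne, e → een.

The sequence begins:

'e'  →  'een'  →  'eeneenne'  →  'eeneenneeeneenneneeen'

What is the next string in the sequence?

Applying the rule to each of the 21 symbols of eeneenneeeneenneneeen gives the pieces een een ne een een ne ne een een een ne een een ne ne een ne een een een ne, which concatenate to the answer.

eeneenneeeneenneneeeneeneenneeeneenneneeenneeeneeneenne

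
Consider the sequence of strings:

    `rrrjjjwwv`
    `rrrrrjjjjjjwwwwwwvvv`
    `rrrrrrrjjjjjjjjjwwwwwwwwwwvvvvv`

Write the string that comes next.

Reading off run lengths: r runs 3, 5, 7; j runs 3, 6, 9; w runs 2, 6, 10; v runs 1, 3, 5 — each is linear in n (n = 1, 2, …).
At n = 4 the blocks have lengths 9, 12, 14, 7.

rrrrrrrrrjjjjjjjjjjjjwwwwwwwwwwwwwwvvvvvvv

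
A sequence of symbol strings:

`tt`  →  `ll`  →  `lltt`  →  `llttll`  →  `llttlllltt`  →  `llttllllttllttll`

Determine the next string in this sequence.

llttllllttllttllllttlllltt

This is a Fibonacci-style word recurrence s(k) = s(k−1)·s(k−2): e.g. ll·tt = lltt.
Continuing: llttllllttllttll · llttlllltt gives term 7.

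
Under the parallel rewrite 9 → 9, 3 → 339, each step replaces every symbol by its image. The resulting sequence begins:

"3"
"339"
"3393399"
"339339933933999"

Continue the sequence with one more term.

Rewriting the 15 symbols of 339339933933999 one by one yields 339 339 9 339 339 9 9 339 339 9 339 339 9 9 9; concatenated:

3393399339339993393399339339999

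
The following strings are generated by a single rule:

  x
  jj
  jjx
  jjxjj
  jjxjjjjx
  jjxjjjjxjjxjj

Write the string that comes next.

jjxjjjjxjjxjjjjxjjjjx

From term 3 onward, concatenate the last term with the second-to-last: jj·x = jjx, jjx·jj = jjxjj, …
Continuing: jjxjjjjxjjxjj · jjxjjjjx gives term 7.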